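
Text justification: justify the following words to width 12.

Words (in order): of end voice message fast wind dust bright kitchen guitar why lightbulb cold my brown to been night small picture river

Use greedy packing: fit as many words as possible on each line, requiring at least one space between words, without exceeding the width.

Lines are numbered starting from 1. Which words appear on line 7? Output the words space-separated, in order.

Line 1: ['of', 'end', 'voice'] (min_width=12, slack=0)
Line 2: ['message', 'fast'] (min_width=12, slack=0)
Line 3: ['wind', 'dust'] (min_width=9, slack=3)
Line 4: ['bright'] (min_width=6, slack=6)
Line 5: ['kitchen'] (min_width=7, slack=5)
Line 6: ['guitar', 'why'] (min_width=10, slack=2)
Line 7: ['lightbulb'] (min_width=9, slack=3)
Line 8: ['cold', 'my'] (min_width=7, slack=5)
Line 9: ['brown', 'to'] (min_width=8, slack=4)
Line 10: ['been', 'night'] (min_width=10, slack=2)
Line 11: ['small'] (min_width=5, slack=7)
Line 12: ['picture'] (min_width=7, slack=5)
Line 13: ['river'] (min_width=5, slack=7)

Answer: lightbulb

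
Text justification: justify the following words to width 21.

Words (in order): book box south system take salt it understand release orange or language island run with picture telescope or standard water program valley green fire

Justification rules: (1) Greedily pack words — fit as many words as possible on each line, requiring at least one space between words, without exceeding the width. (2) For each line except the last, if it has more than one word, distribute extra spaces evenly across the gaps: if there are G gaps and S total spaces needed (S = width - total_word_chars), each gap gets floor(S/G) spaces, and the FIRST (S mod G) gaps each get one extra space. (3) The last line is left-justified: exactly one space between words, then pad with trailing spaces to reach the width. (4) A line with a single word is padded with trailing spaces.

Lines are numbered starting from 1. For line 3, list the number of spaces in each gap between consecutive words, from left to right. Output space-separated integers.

Answer: 4

Derivation:
Line 1: ['book', 'box', 'south', 'system'] (min_width=21, slack=0)
Line 2: ['take', 'salt', 'it'] (min_width=12, slack=9)
Line 3: ['understand', 'release'] (min_width=18, slack=3)
Line 4: ['orange', 'or', 'language'] (min_width=18, slack=3)
Line 5: ['island', 'run', 'with'] (min_width=15, slack=6)
Line 6: ['picture', 'telescope', 'or'] (min_width=20, slack=1)
Line 7: ['standard', 'water'] (min_width=14, slack=7)
Line 8: ['program', 'valley', 'green'] (min_width=20, slack=1)
Line 9: ['fire'] (min_width=4, slack=17)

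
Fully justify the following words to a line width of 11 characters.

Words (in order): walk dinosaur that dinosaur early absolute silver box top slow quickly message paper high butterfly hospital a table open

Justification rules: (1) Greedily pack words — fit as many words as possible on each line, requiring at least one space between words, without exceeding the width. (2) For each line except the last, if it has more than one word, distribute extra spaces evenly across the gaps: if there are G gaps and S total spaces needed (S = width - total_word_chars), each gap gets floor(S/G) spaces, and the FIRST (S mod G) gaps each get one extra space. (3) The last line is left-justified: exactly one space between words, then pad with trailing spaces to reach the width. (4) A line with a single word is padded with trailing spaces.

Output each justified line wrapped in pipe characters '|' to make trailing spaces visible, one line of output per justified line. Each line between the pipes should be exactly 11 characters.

Line 1: ['walk'] (min_width=4, slack=7)
Line 2: ['dinosaur'] (min_width=8, slack=3)
Line 3: ['that'] (min_width=4, slack=7)
Line 4: ['dinosaur'] (min_width=8, slack=3)
Line 5: ['early'] (min_width=5, slack=6)
Line 6: ['absolute'] (min_width=8, slack=3)
Line 7: ['silver', 'box'] (min_width=10, slack=1)
Line 8: ['top', 'slow'] (min_width=8, slack=3)
Line 9: ['quickly'] (min_width=7, slack=4)
Line 10: ['message'] (min_width=7, slack=4)
Line 11: ['paper', 'high'] (min_width=10, slack=1)
Line 12: ['butterfly'] (min_width=9, slack=2)
Line 13: ['hospital', 'a'] (min_width=10, slack=1)
Line 14: ['table', 'open'] (min_width=10, slack=1)

Answer: |walk       |
|dinosaur   |
|that       |
|dinosaur   |
|early      |
|absolute   |
|silver  box|
|top    slow|
|quickly    |
|message    |
|paper  high|
|butterfly  |
|hospital  a|
|table open |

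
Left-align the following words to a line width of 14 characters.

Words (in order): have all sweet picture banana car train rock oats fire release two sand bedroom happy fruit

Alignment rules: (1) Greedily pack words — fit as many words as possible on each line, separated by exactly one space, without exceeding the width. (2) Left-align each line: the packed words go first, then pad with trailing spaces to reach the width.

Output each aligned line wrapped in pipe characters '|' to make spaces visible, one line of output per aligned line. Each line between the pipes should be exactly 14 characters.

Line 1: ['have', 'all', 'sweet'] (min_width=14, slack=0)
Line 2: ['picture', 'banana'] (min_width=14, slack=0)
Line 3: ['car', 'train', 'rock'] (min_width=14, slack=0)
Line 4: ['oats', 'fire'] (min_width=9, slack=5)
Line 5: ['release', 'two'] (min_width=11, slack=3)
Line 6: ['sand', 'bedroom'] (min_width=12, slack=2)
Line 7: ['happy', 'fruit'] (min_width=11, slack=3)

Answer: |have all sweet|
|picture banana|
|car train rock|
|oats fire     |
|release two   |
|sand bedroom  |
|happy fruit   |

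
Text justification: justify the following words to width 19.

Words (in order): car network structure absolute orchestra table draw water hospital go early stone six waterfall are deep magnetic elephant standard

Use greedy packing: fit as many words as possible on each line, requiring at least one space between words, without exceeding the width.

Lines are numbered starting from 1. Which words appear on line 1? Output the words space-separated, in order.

Answer: car network

Derivation:
Line 1: ['car', 'network'] (min_width=11, slack=8)
Line 2: ['structure', 'absolute'] (min_width=18, slack=1)
Line 3: ['orchestra', 'table'] (min_width=15, slack=4)
Line 4: ['draw', 'water', 'hospital'] (min_width=19, slack=0)
Line 5: ['go', 'early', 'stone', 'six'] (min_width=18, slack=1)
Line 6: ['waterfall', 'are', 'deep'] (min_width=18, slack=1)
Line 7: ['magnetic', 'elephant'] (min_width=17, slack=2)
Line 8: ['standard'] (min_width=8, slack=11)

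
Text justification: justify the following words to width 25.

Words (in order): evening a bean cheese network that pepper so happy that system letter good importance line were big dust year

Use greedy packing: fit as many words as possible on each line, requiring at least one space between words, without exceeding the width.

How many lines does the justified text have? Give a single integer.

Line 1: ['evening', 'a', 'bean', 'cheese'] (min_width=21, slack=4)
Line 2: ['network', 'that', 'pepper', 'so'] (min_width=22, slack=3)
Line 3: ['happy', 'that', 'system', 'letter'] (min_width=24, slack=1)
Line 4: ['good', 'importance', 'line', 'were'] (min_width=25, slack=0)
Line 5: ['big', 'dust', 'year'] (min_width=13, slack=12)
Total lines: 5

Answer: 5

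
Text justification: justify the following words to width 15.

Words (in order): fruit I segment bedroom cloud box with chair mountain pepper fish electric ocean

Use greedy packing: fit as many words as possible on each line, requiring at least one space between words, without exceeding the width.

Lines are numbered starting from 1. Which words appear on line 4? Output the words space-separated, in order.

Line 1: ['fruit', 'I', 'segment'] (min_width=15, slack=0)
Line 2: ['bedroom', 'cloud'] (min_width=13, slack=2)
Line 3: ['box', 'with', 'chair'] (min_width=14, slack=1)
Line 4: ['mountain', 'pepper'] (min_width=15, slack=0)
Line 5: ['fish', 'electric'] (min_width=13, slack=2)
Line 6: ['ocean'] (min_width=5, slack=10)

Answer: mountain pepper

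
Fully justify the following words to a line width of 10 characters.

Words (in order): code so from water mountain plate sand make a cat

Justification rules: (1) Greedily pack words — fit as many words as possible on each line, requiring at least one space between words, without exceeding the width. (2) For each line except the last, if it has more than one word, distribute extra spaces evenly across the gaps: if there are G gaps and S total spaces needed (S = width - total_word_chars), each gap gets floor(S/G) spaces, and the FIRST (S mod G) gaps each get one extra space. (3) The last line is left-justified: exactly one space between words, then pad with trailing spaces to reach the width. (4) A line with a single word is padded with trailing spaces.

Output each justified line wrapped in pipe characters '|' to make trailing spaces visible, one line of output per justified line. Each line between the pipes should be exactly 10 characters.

Line 1: ['code', 'so'] (min_width=7, slack=3)
Line 2: ['from', 'water'] (min_width=10, slack=0)
Line 3: ['mountain'] (min_width=8, slack=2)
Line 4: ['plate', 'sand'] (min_width=10, slack=0)
Line 5: ['make', 'a', 'cat'] (min_width=10, slack=0)

Answer: |code    so|
|from water|
|mountain  |
|plate sand|
|make a cat|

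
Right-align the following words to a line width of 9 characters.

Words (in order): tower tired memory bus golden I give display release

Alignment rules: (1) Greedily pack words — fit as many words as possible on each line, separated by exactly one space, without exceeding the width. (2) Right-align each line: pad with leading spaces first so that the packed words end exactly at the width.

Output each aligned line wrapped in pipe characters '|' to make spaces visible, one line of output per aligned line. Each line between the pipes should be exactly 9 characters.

Line 1: ['tower'] (min_width=5, slack=4)
Line 2: ['tired'] (min_width=5, slack=4)
Line 3: ['memory'] (min_width=6, slack=3)
Line 4: ['bus'] (min_width=3, slack=6)
Line 5: ['golden', 'I'] (min_width=8, slack=1)
Line 6: ['give'] (min_width=4, slack=5)
Line 7: ['display'] (min_width=7, slack=2)
Line 8: ['release'] (min_width=7, slack=2)

Answer: |    tower|
|    tired|
|   memory|
|      bus|
| golden I|
|     give|
|  display|
|  release|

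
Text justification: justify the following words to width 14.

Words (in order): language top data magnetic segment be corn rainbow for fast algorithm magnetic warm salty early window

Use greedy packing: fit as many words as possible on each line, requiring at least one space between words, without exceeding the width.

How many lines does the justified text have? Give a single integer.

Answer: 9

Derivation:
Line 1: ['language', 'top'] (min_width=12, slack=2)
Line 2: ['data', 'magnetic'] (min_width=13, slack=1)
Line 3: ['segment', 'be'] (min_width=10, slack=4)
Line 4: ['corn', 'rainbow'] (min_width=12, slack=2)
Line 5: ['for', 'fast'] (min_width=8, slack=6)
Line 6: ['algorithm'] (min_width=9, slack=5)
Line 7: ['magnetic', 'warm'] (min_width=13, slack=1)
Line 8: ['salty', 'early'] (min_width=11, slack=3)
Line 9: ['window'] (min_width=6, slack=8)
Total lines: 9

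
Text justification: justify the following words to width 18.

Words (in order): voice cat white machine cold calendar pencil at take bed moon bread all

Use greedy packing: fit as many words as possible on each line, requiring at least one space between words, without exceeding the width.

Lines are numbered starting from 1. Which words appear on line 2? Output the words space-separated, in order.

Answer: machine cold

Derivation:
Line 1: ['voice', 'cat', 'white'] (min_width=15, slack=3)
Line 2: ['machine', 'cold'] (min_width=12, slack=6)
Line 3: ['calendar', 'pencil', 'at'] (min_width=18, slack=0)
Line 4: ['take', 'bed', 'moon'] (min_width=13, slack=5)
Line 5: ['bread', 'all'] (min_width=9, slack=9)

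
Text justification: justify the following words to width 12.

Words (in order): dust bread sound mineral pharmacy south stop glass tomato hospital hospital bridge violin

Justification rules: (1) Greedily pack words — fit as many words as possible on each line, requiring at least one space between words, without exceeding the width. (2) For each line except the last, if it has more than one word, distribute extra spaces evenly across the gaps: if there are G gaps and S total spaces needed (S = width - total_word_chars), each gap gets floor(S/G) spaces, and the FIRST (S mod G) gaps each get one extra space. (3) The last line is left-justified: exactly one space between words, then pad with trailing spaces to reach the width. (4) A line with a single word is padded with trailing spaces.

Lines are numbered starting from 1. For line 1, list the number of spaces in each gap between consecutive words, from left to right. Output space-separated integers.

Line 1: ['dust', 'bread'] (min_width=10, slack=2)
Line 2: ['sound'] (min_width=5, slack=7)
Line 3: ['mineral'] (min_width=7, slack=5)
Line 4: ['pharmacy'] (min_width=8, slack=4)
Line 5: ['south', 'stop'] (min_width=10, slack=2)
Line 6: ['glass', 'tomato'] (min_width=12, slack=0)
Line 7: ['hospital'] (min_width=8, slack=4)
Line 8: ['hospital'] (min_width=8, slack=4)
Line 9: ['bridge'] (min_width=6, slack=6)
Line 10: ['violin'] (min_width=6, slack=6)

Answer: 3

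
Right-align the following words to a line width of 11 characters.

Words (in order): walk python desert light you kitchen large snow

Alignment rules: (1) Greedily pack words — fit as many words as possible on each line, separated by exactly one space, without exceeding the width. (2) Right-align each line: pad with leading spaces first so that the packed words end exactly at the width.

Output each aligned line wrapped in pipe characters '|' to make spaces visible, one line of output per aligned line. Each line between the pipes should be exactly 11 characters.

Line 1: ['walk', 'python'] (min_width=11, slack=0)
Line 2: ['desert'] (min_width=6, slack=5)
Line 3: ['light', 'you'] (min_width=9, slack=2)
Line 4: ['kitchen'] (min_width=7, slack=4)
Line 5: ['large', 'snow'] (min_width=10, slack=1)

Answer: |walk python|
|     desert|
|  light you|
|    kitchen|
| large snow|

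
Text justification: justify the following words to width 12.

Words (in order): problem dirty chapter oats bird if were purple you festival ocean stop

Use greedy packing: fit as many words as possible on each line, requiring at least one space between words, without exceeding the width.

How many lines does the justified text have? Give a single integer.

Answer: 7

Derivation:
Line 1: ['problem'] (min_width=7, slack=5)
Line 2: ['dirty'] (min_width=5, slack=7)
Line 3: ['chapter', 'oats'] (min_width=12, slack=0)
Line 4: ['bird', 'if', 'were'] (min_width=12, slack=0)
Line 5: ['purple', 'you'] (min_width=10, slack=2)
Line 6: ['festival'] (min_width=8, slack=4)
Line 7: ['ocean', 'stop'] (min_width=10, slack=2)
Total lines: 7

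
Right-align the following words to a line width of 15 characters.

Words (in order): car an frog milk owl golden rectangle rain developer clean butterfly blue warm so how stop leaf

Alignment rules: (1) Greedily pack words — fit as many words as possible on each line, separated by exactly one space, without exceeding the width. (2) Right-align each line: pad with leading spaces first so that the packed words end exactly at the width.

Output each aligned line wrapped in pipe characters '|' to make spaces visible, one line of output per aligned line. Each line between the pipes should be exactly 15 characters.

Answer: |    car an frog|
|milk owl golden|
| rectangle rain|
|developer clean|
| butterfly blue|
|    warm so how|
|      stop leaf|

Derivation:
Line 1: ['car', 'an', 'frog'] (min_width=11, slack=4)
Line 2: ['milk', 'owl', 'golden'] (min_width=15, slack=0)
Line 3: ['rectangle', 'rain'] (min_width=14, slack=1)
Line 4: ['developer', 'clean'] (min_width=15, slack=0)
Line 5: ['butterfly', 'blue'] (min_width=14, slack=1)
Line 6: ['warm', 'so', 'how'] (min_width=11, slack=4)
Line 7: ['stop', 'leaf'] (min_width=9, slack=6)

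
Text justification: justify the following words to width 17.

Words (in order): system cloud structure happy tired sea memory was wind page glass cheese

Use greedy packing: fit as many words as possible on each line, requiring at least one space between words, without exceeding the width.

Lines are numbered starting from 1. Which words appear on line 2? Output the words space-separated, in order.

Line 1: ['system', 'cloud'] (min_width=12, slack=5)
Line 2: ['structure', 'happy'] (min_width=15, slack=2)
Line 3: ['tired', 'sea', 'memory'] (min_width=16, slack=1)
Line 4: ['was', 'wind', 'page'] (min_width=13, slack=4)
Line 5: ['glass', 'cheese'] (min_width=12, slack=5)

Answer: structure happy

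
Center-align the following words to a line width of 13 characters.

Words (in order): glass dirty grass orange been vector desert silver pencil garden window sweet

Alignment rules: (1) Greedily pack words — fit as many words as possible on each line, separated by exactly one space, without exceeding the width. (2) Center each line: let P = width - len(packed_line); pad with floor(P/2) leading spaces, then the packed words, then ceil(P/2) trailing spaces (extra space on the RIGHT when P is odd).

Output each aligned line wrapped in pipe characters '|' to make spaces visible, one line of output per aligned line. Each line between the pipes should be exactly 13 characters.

Line 1: ['glass', 'dirty'] (min_width=11, slack=2)
Line 2: ['grass', 'orange'] (min_width=12, slack=1)
Line 3: ['been', 'vector'] (min_width=11, slack=2)
Line 4: ['desert', 'silver'] (min_width=13, slack=0)
Line 5: ['pencil', 'garden'] (min_width=13, slack=0)
Line 6: ['window', 'sweet'] (min_width=12, slack=1)

Answer: | glass dirty |
|grass orange |
| been vector |
|desert silver|
|pencil garden|
|window sweet |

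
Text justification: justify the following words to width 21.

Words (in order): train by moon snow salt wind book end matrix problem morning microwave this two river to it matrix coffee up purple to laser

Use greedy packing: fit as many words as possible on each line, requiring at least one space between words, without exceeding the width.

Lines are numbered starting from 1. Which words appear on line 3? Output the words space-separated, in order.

Line 1: ['train', 'by', 'moon', 'snow'] (min_width=18, slack=3)
Line 2: ['salt', 'wind', 'book', 'end'] (min_width=18, slack=3)
Line 3: ['matrix', 'problem'] (min_width=14, slack=7)
Line 4: ['morning', 'microwave'] (min_width=17, slack=4)
Line 5: ['this', 'two', 'river', 'to', 'it'] (min_width=20, slack=1)
Line 6: ['matrix', 'coffee', 'up'] (min_width=16, slack=5)
Line 7: ['purple', 'to', 'laser'] (min_width=15, slack=6)

Answer: matrix problem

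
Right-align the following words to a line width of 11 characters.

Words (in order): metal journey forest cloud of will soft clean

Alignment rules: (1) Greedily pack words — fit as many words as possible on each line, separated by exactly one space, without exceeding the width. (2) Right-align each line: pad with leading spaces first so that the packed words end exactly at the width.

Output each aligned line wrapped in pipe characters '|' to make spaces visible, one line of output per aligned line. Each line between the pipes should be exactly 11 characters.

Line 1: ['metal'] (min_width=5, slack=6)
Line 2: ['journey'] (min_width=7, slack=4)
Line 3: ['forest'] (min_width=6, slack=5)
Line 4: ['cloud', 'of'] (min_width=8, slack=3)
Line 5: ['will', 'soft'] (min_width=9, slack=2)
Line 6: ['clean'] (min_width=5, slack=6)

Answer: |      metal|
|    journey|
|     forest|
|   cloud of|
|  will soft|
|      clean|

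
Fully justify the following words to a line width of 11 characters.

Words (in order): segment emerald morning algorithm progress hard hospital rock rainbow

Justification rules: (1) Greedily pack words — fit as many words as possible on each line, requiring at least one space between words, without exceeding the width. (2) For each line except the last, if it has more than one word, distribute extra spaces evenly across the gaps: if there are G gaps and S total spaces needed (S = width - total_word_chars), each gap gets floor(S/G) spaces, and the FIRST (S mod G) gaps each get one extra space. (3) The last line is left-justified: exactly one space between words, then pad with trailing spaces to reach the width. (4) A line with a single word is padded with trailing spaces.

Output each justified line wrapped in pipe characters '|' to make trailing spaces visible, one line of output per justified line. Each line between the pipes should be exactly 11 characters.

Line 1: ['segment'] (min_width=7, slack=4)
Line 2: ['emerald'] (min_width=7, slack=4)
Line 3: ['morning'] (min_width=7, slack=4)
Line 4: ['algorithm'] (min_width=9, slack=2)
Line 5: ['progress'] (min_width=8, slack=3)
Line 6: ['hard'] (min_width=4, slack=7)
Line 7: ['hospital'] (min_width=8, slack=3)
Line 8: ['rock'] (min_width=4, slack=7)
Line 9: ['rainbow'] (min_width=7, slack=4)

Answer: |segment    |
|emerald    |
|morning    |
|algorithm  |
|progress   |
|hard       |
|hospital   |
|rock       |
|rainbow    |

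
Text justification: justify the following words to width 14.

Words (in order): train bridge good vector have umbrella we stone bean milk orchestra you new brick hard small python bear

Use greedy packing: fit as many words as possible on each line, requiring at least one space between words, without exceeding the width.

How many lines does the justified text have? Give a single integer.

Line 1: ['train', 'bridge'] (min_width=12, slack=2)
Line 2: ['good', 'vector'] (min_width=11, slack=3)
Line 3: ['have', 'umbrella'] (min_width=13, slack=1)
Line 4: ['we', 'stone', 'bean'] (min_width=13, slack=1)
Line 5: ['milk', 'orchestra'] (min_width=14, slack=0)
Line 6: ['you', 'new', 'brick'] (min_width=13, slack=1)
Line 7: ['hard', 'small'] (min_width=10, slack=4)
Line 8: ['python', 'bear'] (min_width=11, slack=3)
Total lines: 8

Answer: 8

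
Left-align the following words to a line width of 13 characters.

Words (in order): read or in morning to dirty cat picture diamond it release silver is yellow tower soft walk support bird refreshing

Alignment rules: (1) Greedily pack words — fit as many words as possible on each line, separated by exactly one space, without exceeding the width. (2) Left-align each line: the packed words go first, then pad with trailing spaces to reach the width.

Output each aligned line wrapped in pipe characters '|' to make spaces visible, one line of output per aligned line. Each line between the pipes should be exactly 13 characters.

Line 1: ['read', 'or', 'in'] (min_width=10, slack=3)
Line 2: ['morning', 'to'] (min_width=10, slack=3)
Line 3: ['dirty', 'cat'] (min_width=9, slack=4)
Line 4: ['picture'] (min_width=7, slack=6)
Line 5: ['diamond', 'it'] (min_width=10, slack=3)
Line 6: ['release'] (min_width=7, slack=6)
Line 7: ['silver', 'is'] (min_width=9, slack=4)
Line 8: ['yellow', 'tower'] (min_width=12, slack=1)
Line 9: ['soft', 'walk'] (min_width=9, slack=4)
Line 10: ['support', 'bird'] (min_width=12, slack=1)
Line 11: ['refreshing'] (min_width=10, slack=3)

Answer: |read or in   |
|morning to   |
|dirty cat    |
|picture      |
|diamond it   |
|release      |
|silver is    |
|yellow tower |
|soft walk    |
|support bird |
|refreshing   |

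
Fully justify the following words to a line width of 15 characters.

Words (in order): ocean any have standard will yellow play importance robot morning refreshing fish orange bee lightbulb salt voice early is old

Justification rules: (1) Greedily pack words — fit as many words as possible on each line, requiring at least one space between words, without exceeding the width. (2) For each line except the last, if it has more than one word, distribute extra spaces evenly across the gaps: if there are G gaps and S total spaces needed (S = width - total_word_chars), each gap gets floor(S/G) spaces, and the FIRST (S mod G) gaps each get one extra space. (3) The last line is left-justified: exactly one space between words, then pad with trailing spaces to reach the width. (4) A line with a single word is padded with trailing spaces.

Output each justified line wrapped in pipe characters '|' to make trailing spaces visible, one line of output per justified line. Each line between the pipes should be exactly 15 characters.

Answer: |ocean  any have|
|standard   will|
|yellow     play|
|importance     |
|robot   morning|
|refreshing fish|
|orange      bee|
|lightbulb  salt|
|voice  early is|
|old            |

Derivation:
Line 1: ['ocean', 'any', 'have'] (min_width=14, slack=1)
Line 2: ['standard', 'will'] (min_width=13, slack=2)
Line 3: ['yellow', 'play'] (min_width=11, slack=4)
Line 4: ['importance'] (min_width=10, slack=5)
Line 5: ['robot', 'morning'] (min_width=13, slack=2)
Line 6: ['refreshing', 'fish'] (min_width=15, slack=0)
Line 7: ['orange', 'bee'] (min_width=10, slack=5)
Line 8: ['lightbulb', 'salt'] (min_width=14, slack=1)
Line 9: ['voice', 'early', 'is'] (min_width=14, slack=1)
Line 10: ['old'] (min_width=3, slack=12)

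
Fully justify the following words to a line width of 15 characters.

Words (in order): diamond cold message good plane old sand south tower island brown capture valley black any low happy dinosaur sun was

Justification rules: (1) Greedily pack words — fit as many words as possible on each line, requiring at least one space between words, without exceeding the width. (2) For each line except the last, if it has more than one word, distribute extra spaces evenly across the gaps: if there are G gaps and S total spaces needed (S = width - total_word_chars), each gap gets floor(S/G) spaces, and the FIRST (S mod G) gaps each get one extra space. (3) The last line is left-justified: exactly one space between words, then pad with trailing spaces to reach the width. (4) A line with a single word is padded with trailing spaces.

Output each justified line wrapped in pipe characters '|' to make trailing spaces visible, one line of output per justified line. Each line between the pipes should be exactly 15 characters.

Line 1: ['diamond', 'cold'] (min_width=12, slack=3)
Line 2: ['message', 'good'] (min_width=12, slack=3)
Line 3: ['plane', 'old', 'sand'] (min_width=14, slack=1)
Line 4: ['south', 'tower'] (min_width=11, slack=4)
Line 5: ['island', 'brown'] (min_width=12, slack=3)
Line 6: ['capture', 'valley'] (min_width=14, slack=1)
Line 7: ['black', 'any', 'low'] (min_width=13, slack=2)
Line 8: ['happy', 'dinosaur'] (min_width=14, slack=1)
Line 9: ['sun', 'was'] (min_width=7, slack=8)

Answer: |diamond    cold|
|message    good|
|plane  old sand|
|south     tower|
|island    brown|
|capture  valley|
|black  any  low|
|happy  dinosaur|
|sun was        |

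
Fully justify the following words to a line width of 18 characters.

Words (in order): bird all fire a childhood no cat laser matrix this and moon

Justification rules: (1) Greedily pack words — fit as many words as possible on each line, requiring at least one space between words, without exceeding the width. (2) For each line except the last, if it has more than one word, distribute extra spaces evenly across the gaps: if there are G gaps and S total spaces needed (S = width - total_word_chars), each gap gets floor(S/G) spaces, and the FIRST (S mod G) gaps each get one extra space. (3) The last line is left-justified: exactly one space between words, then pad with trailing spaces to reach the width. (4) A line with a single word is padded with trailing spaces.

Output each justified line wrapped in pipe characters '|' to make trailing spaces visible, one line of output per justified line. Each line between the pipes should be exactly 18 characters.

Answer: |bird  all  fire  a|
|childhood  no  cat|
|laser  matrix this|
|and moon          |

Derivation:
Line 1: ['bird', 'all', 'fire', 'a'] (min_width=15, slack=3)
Line 2: ['childhood', 'no', 'cat'] (min_width=16, slack=2)
Line 3: ['laser', 'matrix', 'this'] (min_width=17, slack=1)
Line 4: ['and', 'moon'] (min_width=8, slack=10)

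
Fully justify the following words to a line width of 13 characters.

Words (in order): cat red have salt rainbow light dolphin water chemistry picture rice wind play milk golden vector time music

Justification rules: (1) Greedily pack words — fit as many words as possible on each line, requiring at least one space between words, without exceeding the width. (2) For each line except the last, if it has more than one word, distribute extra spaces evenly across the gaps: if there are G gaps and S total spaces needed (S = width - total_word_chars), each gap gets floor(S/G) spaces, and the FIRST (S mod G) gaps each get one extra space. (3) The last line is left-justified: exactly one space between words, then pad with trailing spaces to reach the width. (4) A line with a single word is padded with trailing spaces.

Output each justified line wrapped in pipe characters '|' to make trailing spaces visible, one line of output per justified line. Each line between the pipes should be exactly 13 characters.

Answer: |cat  red have|
|salt  rainbow|
|light dolphin|
|water        |
|chemistry    |
|picture  rice|
|wind     play|
|milk   golden|
|vector   time|
|music        |

Derivation:
Line 1: ['cat', 'red', 'have'] (min_width=12, slack=1)
Line 2: ['salt', 'rainbow'] (min_width=12, slack=1)
Line 3: ['light', 'dolphin'] (min_width=13, slack=0)
Line 4: ['water'] (min_width=5, slack=8)
Line 5: ['chemistry'] (min_width=9, slack=4)
Line 6: ['picture', 'rice'] (min_width=12, slack=1)
Line 7: ['wind', 'play'] (min_width=9, slack=4)
Line 8: ['milk', 'golden'] (min_width=11, slack=2)
Line 9: ['vector', 'time'] (min_width=11, slack=2)
Line 10: ['music'] (min_width=5, slack=8)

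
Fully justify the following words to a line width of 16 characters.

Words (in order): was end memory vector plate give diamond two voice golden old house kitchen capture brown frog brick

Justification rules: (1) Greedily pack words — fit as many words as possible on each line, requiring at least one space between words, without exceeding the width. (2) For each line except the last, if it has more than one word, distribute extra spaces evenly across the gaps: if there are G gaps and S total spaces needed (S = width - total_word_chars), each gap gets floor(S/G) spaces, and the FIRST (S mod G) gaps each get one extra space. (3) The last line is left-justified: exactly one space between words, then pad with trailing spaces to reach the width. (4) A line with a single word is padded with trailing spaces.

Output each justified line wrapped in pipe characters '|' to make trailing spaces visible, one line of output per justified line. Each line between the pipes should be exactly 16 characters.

Answer: |was  end  memory|
|vector     plate|
|give diamond two|
|voice golden old|
|house    kitchen|
|capture    brown|
|frog brick      |

Derivation:
Line 1: ['was', 'end', 'memory'] (min_width=14, slack=2)
Line 2: ['vector', 'plate'] (min_width=12, slack=4)
Line 3: ['give', 'diamond', 'two'] (min_width=16, slack=0)
Line 4: ['voice', 'golden', 'old'] (min_width=16, slack=0)
Line 5: ['house', 'kitchen'] (min_width=13, slack=3)
Line 6: ['capture', 'brown'] (min_width=13, slack=3)
Line 7: ['frog', 'brick'] (min_width=10, slack=6)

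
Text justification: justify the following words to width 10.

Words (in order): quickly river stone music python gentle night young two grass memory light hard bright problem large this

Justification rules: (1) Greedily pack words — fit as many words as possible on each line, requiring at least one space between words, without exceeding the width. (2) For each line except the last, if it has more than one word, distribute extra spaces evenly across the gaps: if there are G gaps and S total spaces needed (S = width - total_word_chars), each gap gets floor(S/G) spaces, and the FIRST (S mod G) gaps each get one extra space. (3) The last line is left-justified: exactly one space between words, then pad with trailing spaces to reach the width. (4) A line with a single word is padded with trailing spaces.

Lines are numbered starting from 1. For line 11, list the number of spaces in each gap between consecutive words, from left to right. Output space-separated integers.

Answer: 1

Derivation:
Line 1: ['quickly'] (min_width=7, slack=3)
Line 2: ['river'] (min_width=5, slack=5)
Line 3: ['stone'] (min_width=5, slack=5)
Line 4: ['music'] (min_width=5, slack=5)
Line 5: ['python'] (min_width=6, slack=4)
Line 6: ['gentle'] (min_width=6, slack=4)
Line 7: ['night'] (min_width=5, slack=5)
Line 8: ['young', 'two'] (min_width=9, slack=1)
Line 9: ['grass'] (min_width=5, slack=5)
Line 10: ['memory'] (min_width=6, slack=4)
Line 11: ['light', 'hard'] (min_width=10, slack=0)
Line 12: ['bright'] (min_width=6, slack=4)
Line 13: ['problem'] (min_width=7, slack=3)
Line 14: ['large', 'this'] (min_width=10, slack=0)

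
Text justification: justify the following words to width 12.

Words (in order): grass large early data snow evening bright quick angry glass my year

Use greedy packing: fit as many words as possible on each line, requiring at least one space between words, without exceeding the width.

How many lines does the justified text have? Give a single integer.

Line 1: ['grass', 'large'] (min_width=11, slack=1)
Line 2: ['early', 'data'] (min_width=10, slack=2)
Line 3: ['snow', 'evening'] (min_width=12, slack=0)
Line 4: ['bright', 'quick'] (min_width=12, slack=0)
Line 5: ['angry', 'glass'] (min_width=11, slack=1)
Line 6: ['my', 'year'] (min_width=7, slack=5)
Total lines: 6

Answer: 6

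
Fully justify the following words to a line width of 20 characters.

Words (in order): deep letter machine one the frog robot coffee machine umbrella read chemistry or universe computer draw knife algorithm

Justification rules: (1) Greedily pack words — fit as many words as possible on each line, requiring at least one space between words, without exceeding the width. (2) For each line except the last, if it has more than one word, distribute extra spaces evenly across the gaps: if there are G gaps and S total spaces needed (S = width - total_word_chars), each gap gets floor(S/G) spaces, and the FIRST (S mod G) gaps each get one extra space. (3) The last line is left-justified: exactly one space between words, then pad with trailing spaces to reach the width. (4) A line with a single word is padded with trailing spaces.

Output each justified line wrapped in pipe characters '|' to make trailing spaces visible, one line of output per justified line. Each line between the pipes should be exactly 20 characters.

Line 1: ['deep', 'letter', 'machine'] (min_width=19, slack=1)
Line 2: ['one', 'the', 'frog', 'robot'] (min_width=18, slack=2)
Line 3: ['coffee', 'machine'] (min_width=14, slack=6)
Line 4: ['umbrella', 'read'] (min_width=13, slack=7)
Line 5: ['chemistry', 'or'] (min_width=12, slack=8)
Line 6: ['universe', 'computer'] (min_width=17, slack=3)
Line 7: ['draw', 'knife', 'algorithm'] (min_width=20, slack=0)

Answer: |deep  letter machine|
|one  the  frog robot|
|coffee       machine|
|umbrella        read|
|chemistry         or|
|universe    computer|
|draw knife algorithm|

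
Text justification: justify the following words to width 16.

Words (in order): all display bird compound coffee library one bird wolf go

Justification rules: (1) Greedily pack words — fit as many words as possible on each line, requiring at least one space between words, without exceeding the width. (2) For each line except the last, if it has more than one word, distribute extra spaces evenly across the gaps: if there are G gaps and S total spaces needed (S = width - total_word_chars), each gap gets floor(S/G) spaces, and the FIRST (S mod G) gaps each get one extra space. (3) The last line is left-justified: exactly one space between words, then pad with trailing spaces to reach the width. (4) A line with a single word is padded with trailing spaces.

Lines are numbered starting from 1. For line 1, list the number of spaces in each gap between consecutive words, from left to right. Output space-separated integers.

Answer: 1 1

Derivation:
Line 1: ['all', 'display', 'bird'] (min_width=16, slack=0)
Line 2: ['compound', 'coffee'] (min_width=15, slack=1)
Line 3: ['library', 'one', 'bird'] (min_width=16, slack=0)
Line 4: ['wolf', 'go'] (min_width=7, slack=9)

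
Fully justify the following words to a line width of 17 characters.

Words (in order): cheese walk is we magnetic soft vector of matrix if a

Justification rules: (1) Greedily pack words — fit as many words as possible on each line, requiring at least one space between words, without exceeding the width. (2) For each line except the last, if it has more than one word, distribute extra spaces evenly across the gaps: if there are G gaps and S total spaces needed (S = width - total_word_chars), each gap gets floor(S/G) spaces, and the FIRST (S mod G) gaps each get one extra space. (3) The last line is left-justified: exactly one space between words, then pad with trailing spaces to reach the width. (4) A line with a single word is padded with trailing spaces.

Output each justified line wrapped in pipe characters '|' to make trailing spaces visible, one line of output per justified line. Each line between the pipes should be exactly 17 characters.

Answer: |cheese walk is we|
|magnetic     soft|
|vector  of matrix|
|if a             |

Derivation:
Line 1: ['cheese', 'walk', 'is', 'we'] (min_width=17, slack=0)
Line 2: ['magnetic', 'soft'] (min_width=13, slack=4)
Line 3: ['vector', 'of', 'matrix'] (min_width=16, slack=1)
Line 4: ['if', 'a'] (min_width=4, slack=13)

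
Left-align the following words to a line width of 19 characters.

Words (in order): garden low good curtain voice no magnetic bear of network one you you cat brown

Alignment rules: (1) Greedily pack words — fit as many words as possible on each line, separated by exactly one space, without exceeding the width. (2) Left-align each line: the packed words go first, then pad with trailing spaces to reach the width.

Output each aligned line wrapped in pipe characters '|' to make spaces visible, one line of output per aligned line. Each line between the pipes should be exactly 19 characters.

Answer: |garden low good    |
|curtain voice no   |
|magnetic bear of   |
|network one you you|
|cat brown          |

Derivation:
Line 1: ['garden', 'low', 'good'] (min_width=15, slack=4)
Line 2: ['curtain', 'voice', 'no'] (min_width=16, slack=3)
Line 3: ['magnetic', 'bear', 'of'] (min_width=16, slack=3)
Line 4: ['network', 'one', 'you', 'you'] (min_width=19, slack=0)
Line 5: ['cat', 'brown'] (min_width=9, slack=10)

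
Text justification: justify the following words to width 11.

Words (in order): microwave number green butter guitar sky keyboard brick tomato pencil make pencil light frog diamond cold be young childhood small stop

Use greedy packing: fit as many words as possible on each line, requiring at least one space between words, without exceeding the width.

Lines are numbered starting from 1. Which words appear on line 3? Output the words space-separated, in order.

Answer: green

Derivation:
Line 1: ['microwave'] (min_width=9, slack=2)
Line 2: ['number'] (min_width=6, slack=5)
Line 3: ['green'] (min_width=5, slack=6)
Line 4: ['butter'] (min_width=6, slack=5)
Line 5: ['guitar', 'sky'] (min_width=10, slack=1)
Line 6: ['keyboard'] (min_width=8, slack=3)
Line 7: ['brick'] (min_width=5, slack=6)
Line 8: ['tomato'] (min_width=6, slack=5)
Line 9: ['pencil', 'make'] (min_width=11, slack=0)
Line 10: ['pencil'] (min_width=6, slack=5)
Line 11: ['light', 'frog'] (min_width=10, slack=1)
Line 12: ['diamond'] (min_width=7, slack=4)
Line 13: ['cold', 'be'] (min_width=7, slack=4)
Line 14: ['young'] (min_width=5, slack=6)
Line 15: ['childhood'] (min_width=9, slack=2)
Line 16: ['small', 'stop'] (min_width=10, slack=1)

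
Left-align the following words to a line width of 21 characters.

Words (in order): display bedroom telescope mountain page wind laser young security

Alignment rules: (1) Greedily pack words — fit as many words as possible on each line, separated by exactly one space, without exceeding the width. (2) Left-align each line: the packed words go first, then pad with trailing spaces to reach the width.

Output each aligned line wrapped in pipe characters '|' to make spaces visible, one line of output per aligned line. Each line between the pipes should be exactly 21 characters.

Line 1: ['display', 'bedroom'] (min_width=15, slack=6)
Line 2: ['telescope', 'mountain'] (min_width=18, slack=3)
Line 3: ['page', 'wind', 'laser', 'young'] (min_width=21, slack=0)
Line 4: ['security'] (min_width=8, slack=13)

Answer: |display bedroom      |
|telescope mountain   |
|page wind laser young|
|security             |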